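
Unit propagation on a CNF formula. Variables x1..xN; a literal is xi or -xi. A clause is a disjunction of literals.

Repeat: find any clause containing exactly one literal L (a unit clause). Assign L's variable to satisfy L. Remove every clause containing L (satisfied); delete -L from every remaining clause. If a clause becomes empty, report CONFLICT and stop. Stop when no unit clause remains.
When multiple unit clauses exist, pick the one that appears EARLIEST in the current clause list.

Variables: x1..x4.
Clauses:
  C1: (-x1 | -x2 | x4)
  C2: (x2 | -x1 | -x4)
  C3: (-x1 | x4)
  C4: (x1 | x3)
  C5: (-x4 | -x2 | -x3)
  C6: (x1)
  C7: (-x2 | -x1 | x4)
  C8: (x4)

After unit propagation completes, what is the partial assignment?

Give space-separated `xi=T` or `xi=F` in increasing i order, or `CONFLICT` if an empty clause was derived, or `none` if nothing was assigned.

Answer: x1=T x2=T x3=F x4=T

Derivation:
unit clause [1] forces x1=T; simplify:
  drop -1 from [-1, -2, 4] -> [-2, 4]
  drop -1 from [2, -1, -4] -> [2, -4]
  drop -1 from [-1, 4] -> [4]
  drop -1 from [-2, -1, 4] -> [-2, 4]
  satisfied 2 clause(s); 6 remain; assigned so far: [1]
unit clause [4] forces x4=T; simplify:
  drop -4 from [2, -4] -> [2]
  drop -4 from [-4, -2, -3] -> [-2, -3]
  satisfied 4 clause(s); 2 remain; assigned so far: [1, 4]
unit clause [2] forces x2=T; simplify:
  drop -2 from [-2, -3] -> [-3]
  satisfied 1 clause(s); 1 remain; assigned so far: [1, 2, 4]
unit clause [-3] forces x3=F; simplify:
  satisfied 1 clause(s); 0 remain; assigned so far: [1, 2, 3, 4]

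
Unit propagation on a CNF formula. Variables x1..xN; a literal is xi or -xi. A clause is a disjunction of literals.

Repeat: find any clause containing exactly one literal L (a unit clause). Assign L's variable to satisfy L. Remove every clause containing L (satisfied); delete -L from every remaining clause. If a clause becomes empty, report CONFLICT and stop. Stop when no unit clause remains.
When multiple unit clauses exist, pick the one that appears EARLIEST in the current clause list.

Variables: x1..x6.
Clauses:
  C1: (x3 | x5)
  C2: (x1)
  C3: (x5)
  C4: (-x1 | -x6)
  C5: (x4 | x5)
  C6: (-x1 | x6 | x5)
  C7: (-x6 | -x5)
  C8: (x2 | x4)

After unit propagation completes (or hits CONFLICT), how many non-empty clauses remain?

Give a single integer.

Answer: 1

Derivation:
unit clause [1] forces x1=T; simplify:
  drop -1 from [-1, -6] -> [-6]
  drop -1 from [-1, 6, 5] -> [6, 5]
  satisfied 1 clause(s); 7 remain; assigned so far: [1]
unit clause [5] forces x5=T; simplify:
  drop -5 from [-6, -5] -> [-6]
  satisfied 4 clause(s); 3 remain; assigned so far: [1, 5]
unit clause [-6] forces x6=F; simplify:
  satisfied 2 clause(s); 1 remain; assigned so far: [1, 5, 6]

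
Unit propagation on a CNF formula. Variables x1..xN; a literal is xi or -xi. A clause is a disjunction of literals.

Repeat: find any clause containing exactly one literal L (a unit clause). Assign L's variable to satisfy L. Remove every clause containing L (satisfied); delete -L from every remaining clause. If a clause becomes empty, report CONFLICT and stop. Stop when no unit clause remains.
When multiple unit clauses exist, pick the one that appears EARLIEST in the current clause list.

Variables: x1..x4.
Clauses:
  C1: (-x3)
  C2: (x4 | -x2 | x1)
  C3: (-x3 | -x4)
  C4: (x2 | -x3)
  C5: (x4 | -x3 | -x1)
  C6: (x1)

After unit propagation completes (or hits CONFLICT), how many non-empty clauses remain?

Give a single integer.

unit clause [-3] forces x3=F; simplify:
  satisfied 4 clause(s); 2 remain; assigned so far: [3]
unit clause [1] forces x1=T; simplify:
  satisfied 2 clause(s); 0 remain; assigned so far: [1, 3]

Answer: 0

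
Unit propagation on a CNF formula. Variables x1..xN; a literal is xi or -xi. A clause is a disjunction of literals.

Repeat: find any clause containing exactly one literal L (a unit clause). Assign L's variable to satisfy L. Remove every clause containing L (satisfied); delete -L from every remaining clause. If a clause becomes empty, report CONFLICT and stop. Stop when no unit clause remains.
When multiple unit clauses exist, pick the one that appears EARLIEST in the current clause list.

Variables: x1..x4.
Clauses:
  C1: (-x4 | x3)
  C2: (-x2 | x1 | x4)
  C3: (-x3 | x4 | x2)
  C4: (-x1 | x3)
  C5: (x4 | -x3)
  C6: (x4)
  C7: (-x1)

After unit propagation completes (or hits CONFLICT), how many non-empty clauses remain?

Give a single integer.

unit clause [4] forces x4=T; simplify:
  drop -4 from [-4, 3] -> [3]
  satisfied 4 clause(s); 3 remain; assigned so far: [4]
unit clause [3] forces x3=T; simplify:
  satisfied 2 clause(s); 1 remain; assigned so far: [3, 4]
unit clause [-1] forces x1=F; simplify:
  satisfied 1 clause(s); 0 remain; assigned so far: [1, 3, 4]

Answer: 0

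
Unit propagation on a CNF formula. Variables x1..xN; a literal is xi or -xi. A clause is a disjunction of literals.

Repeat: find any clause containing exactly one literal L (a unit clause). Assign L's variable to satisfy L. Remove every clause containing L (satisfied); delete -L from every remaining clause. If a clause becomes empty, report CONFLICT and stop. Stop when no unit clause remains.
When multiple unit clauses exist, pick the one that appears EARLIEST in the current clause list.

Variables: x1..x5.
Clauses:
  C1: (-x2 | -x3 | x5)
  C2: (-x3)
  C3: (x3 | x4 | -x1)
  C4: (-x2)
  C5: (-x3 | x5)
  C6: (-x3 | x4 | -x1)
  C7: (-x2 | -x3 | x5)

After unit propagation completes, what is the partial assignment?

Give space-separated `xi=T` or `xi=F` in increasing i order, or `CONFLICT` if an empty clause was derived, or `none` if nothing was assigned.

Answer: x2=F x3=F

Derivation:
unit clause [-3] forces x3=F; simplify:
  drop 3 from [3, 4, -1] -> [4, -1]
  satisfied 5 clause(s); 2 remain; assigned so far: [3]
unit clause [-2] forces x2=F; simplify:
  satisfied 1 clause(s); 1 remain; assigned so far: [2, 3]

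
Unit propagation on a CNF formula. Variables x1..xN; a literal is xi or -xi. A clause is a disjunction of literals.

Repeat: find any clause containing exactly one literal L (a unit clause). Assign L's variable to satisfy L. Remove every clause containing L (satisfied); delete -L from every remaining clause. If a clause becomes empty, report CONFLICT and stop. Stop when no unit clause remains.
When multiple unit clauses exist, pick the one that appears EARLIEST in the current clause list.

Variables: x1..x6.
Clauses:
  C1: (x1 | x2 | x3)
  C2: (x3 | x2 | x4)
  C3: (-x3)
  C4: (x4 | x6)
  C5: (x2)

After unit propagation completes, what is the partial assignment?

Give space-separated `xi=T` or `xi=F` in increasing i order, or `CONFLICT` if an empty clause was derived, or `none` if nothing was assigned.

unit clause [-3] forces x3=F; simplify:
  drop 3 from [1, 2, 3] -> [1, 2]
  drop 3 from [3, 2, 4] -> [2, 4]
  satisfied 1 clause(s); 4 remain; assigned so far: [3]
unit clause [2] forces x2=T; simplify:
  satisfied 3 clause(s); 1 remain; assigned so far: [2, 3]

Answer: x2=T x3=F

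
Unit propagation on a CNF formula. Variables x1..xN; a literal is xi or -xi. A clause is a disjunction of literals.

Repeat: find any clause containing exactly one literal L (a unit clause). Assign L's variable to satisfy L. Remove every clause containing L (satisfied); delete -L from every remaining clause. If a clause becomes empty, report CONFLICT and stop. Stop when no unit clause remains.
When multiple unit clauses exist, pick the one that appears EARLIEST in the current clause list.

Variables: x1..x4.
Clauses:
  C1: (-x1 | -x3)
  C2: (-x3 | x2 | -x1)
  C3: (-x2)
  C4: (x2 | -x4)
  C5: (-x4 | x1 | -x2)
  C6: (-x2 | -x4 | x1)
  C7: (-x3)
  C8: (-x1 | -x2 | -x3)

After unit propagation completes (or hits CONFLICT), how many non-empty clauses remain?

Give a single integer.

Answer: 0

Derivation:
unit clause [-2] forces x2=F; simplify:
  drop 2 from [-3, 2, -1] -> [-3, -1]
  drop 2 from [2, -4] -> [-4]
  satisfied 4 clause(s); 4 remain; assigned so far: [2]
unit clause [-4] forces x4=F; simplify:
  satisfied 1 clause(s); 3 remain; assigned so far: [2, 4]
unit clause [-3] forces x3=F; simplify:
  satisfied 3 clause(s); 0 remain; assigned so far: [2, 3, 4]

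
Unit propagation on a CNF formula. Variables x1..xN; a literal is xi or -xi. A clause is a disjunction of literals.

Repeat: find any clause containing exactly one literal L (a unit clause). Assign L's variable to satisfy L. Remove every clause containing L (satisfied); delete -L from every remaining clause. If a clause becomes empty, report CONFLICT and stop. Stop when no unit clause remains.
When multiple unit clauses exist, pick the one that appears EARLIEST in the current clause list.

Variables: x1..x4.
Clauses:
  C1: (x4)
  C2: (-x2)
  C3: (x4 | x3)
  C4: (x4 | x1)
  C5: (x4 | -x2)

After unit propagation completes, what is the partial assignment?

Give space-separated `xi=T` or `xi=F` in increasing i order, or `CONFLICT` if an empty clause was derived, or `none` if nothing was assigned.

Answer: x2=F x4=T

Derivation:
unit clause [4] forces x4=T; simplify:
  satisfied 4 clause(s); 1 remain; assigned so far: [4]
unit clause [-2] forces x2=F; simplify:
  satisfied 1 clause(s); 0 remain; assigned so far: [2, 4]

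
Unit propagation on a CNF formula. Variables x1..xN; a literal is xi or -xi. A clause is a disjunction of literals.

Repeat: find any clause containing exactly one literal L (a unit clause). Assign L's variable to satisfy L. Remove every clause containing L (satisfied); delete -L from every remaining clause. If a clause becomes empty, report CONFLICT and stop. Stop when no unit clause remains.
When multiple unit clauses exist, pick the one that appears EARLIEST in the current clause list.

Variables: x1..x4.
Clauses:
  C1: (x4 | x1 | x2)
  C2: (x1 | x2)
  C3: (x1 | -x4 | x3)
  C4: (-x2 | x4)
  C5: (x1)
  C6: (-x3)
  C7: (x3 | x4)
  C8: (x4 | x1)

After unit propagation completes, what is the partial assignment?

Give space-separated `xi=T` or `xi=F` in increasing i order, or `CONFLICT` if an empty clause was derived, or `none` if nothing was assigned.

Answer: x1=T x3=F x4=T

Derivation:
unit clause [1] forces x1=T; simplify:
  satisfied 5 clause(s); 3 remain; assigned so far: [1]
unit clause [-3] forces x3=F; simplify:
  drop 3 from [3, 4] -> [4]
  satisfied 1 clause(s); 2 remain; assigned so far: [1, 3]
unit clause [4] forces x4=T; simplify:
  satisfied 2 clause(s); 0 remain; assigned so far: [1, 3, 4]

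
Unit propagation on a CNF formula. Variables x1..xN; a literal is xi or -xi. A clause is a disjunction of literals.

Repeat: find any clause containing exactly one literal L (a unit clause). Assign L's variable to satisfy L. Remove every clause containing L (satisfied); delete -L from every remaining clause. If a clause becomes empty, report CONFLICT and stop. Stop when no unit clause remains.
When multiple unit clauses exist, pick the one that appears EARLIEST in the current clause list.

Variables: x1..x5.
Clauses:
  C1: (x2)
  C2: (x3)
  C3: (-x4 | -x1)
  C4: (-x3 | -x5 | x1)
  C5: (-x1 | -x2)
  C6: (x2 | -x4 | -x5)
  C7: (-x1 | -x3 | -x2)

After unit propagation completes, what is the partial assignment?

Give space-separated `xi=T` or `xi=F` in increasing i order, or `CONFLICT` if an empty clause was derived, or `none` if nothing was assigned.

Answer: x1=F x2=T x3=T x5=F

Derivation:
unit clause [2] forces x2=T; simplify:
  drop -2 from [-1, -2] -> [-1]
  drop -2 from [-1, -3, -2] -> [-1, -3]
  satisfied 2 clause(s); 5 remain; assigned so far: [2]
unit clause [3] forces x3=T; simplify:
  drop -3 from [-3, -5, 1] -> [-5, 1]
  drop -3 from [-1, -3] -> [-1]
  satisfied 1 clause(s); 4 remain; assigned so far: [2, 3]
unit clause [-1] forces x1=F; simplify:
  drop 1 from [-5, 1] -> [-5]
  satisfied 3 clause(s); 1 remain; assigned so far: [1, 2, 3]
unit clause [-5] forces x5=F; simplify:
  satisfied 1 clause(s); 0 remain; assigned so far: [1, 2, 3, 5]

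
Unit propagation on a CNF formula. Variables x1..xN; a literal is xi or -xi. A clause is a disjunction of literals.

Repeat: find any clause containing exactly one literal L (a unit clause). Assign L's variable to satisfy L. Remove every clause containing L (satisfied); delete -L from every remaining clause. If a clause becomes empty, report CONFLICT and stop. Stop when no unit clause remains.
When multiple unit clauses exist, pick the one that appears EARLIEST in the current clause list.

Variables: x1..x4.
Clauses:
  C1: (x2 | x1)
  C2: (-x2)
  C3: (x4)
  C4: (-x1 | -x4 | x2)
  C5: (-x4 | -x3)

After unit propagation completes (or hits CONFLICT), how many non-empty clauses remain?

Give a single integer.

Answer: 1

Derivation:
unit clause [-2] forces x2=F; simplify:
  drop 2 from [2, 1] -> [1]
  drop 2 from [-1, -4, 2] -> [-1, -4]
  satisfied 1 clause(s); 4 remain; assigned so far: [2]
unit clause [1] forces x1=T; simplify:
  drop -1 from [-1, -4] -> [-4]
  satisfied 1 clause(s); 3 remain; assigned so far: [1, 2]
unit clause [4] forces x4=T; simplify:
  drop -4 from [-4] -> [] (empty!)
  drop -4 from [-4, -3] -> [-3]
  satisfied 1 clause(s); 2 remain; assigned so far: [1, 2, 4]
CONFLICT (empty clause)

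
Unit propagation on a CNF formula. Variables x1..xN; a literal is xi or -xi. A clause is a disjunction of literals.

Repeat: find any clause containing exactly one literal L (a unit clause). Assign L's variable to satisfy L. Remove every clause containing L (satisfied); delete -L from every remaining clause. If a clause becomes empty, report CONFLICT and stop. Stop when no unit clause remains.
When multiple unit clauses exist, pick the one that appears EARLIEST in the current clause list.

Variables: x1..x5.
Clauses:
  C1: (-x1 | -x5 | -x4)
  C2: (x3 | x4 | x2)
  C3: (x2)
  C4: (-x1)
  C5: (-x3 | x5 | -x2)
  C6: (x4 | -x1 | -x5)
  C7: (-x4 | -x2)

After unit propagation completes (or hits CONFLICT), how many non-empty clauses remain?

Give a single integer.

Answer: 1

Derivation:
unit clause [2] forces x2=T; simplify:
  drop -2 from [-3, 5, -2] -> [-3, 5]
  drop -2 from [-4, -2] -> [-4]
  satisfied 2 clause(s); 5 remain; assigned so far: [2]
unit clause [-1] forces x1=F; simplify:
  satisfied 3 clause(s); 2 remain; assigned so far: [1, 2]
unit clause [-4] forces x4=F; simplify:
  satisfied 1 clause(s); 1 remain; assigned so far: [1, 2, 4]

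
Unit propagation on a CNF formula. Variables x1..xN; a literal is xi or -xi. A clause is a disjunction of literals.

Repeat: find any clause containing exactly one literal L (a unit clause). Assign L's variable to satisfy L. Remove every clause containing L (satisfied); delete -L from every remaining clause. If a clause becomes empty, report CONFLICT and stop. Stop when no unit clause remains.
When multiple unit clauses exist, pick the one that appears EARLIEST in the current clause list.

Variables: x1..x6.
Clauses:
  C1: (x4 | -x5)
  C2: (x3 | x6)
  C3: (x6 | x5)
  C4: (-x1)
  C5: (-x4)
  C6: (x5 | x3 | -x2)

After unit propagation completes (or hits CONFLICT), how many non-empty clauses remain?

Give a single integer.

unit clause [-1] forces x1=F; simplify:
  satisfied 1 clause(s); 5 remain; assigned so far: [1]
unit clause [-4] forces x4=F; simplify:
  drop 4 from [4, -5] -> [-5]
  satisfied 1 clause(s); 4 remain; assigned so far: [1, 4]
unit clause [-5] forces x5=F; simplify:
  drop 5 from [6, 5] -> [6]
  drop 5 from [5, 3, -2] -> [3, -2]
  satisfied 1 clause(s); 3 remain; assigned so far: [1, 4, 5]
unit clause [6] forces x6=T; simplify:
  satisfied 2 clause(s); 1 remain; assigned so far: [1, 4, 5, 6]

Answer: 1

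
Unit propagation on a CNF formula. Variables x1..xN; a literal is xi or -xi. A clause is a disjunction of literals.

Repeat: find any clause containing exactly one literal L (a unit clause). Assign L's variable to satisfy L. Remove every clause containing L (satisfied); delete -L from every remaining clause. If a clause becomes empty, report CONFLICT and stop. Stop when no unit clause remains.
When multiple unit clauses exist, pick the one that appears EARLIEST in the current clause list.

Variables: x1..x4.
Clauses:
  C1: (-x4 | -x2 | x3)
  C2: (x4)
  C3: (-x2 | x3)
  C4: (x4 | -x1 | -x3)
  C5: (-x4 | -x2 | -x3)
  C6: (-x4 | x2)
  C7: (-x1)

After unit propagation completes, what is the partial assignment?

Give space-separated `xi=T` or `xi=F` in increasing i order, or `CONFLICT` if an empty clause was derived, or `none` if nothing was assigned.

Answer: CONFLICT

Derivation:
unit clause [4] forces x4=T; simplify:
  drop -4 from [-4, -2, 3] -> [-2, 3]
  drop -4 from [-4, -2, -3] -> [-2, -3]
  drop -4 from [-4, 2] -> [2]
  satisfied 2 clause(s); 5 remain; assigned so far: [4]
unit clause [2] forces x2=T; simplify:
  drop -2 from [-2, 3] -> [3]
  drop -2 from [-2, 3] -> [3]
  drop -2 from [-2, -3] -> [-3]
  satisfied 1 clause(s); 4 remain; assigned so far: [2, 4]
unit clause [3] forces x3=T; simplify:
  drop -3 from [-3] -> [] (empty!)
  satisfied 2 clause(s); 2 remain; assigned so far: [2, 3, 4]
CONFLICT (empty clause)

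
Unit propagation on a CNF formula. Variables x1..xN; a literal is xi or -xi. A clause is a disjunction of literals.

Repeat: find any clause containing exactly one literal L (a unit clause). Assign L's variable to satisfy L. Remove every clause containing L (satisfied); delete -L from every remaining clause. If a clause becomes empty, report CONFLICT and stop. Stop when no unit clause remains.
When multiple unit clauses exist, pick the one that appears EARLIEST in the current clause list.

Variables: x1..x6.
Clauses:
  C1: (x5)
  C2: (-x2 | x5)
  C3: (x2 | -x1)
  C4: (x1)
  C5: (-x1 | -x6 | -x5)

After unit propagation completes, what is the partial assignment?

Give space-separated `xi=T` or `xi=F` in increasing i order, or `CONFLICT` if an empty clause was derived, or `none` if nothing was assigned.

unit clause [5] forces x5=T; simplify:
  drop -5 from [-1, -6, -5] -> [-1, -6]
  satisfied 2 clause(s); 3 remain; assigned so far: [5]
unit clause [1] forces x1=T; simplify:
  drop -1 from [2, -1] -> [2]
  drop -1 from [-1, -6] -> [-6]
  satisfied 1 clause(s); 2 remain; assigned so far: [1, 5]
unit clause [2] forces x2=T; simplify:
  satisfied 1 clause(s); 1 remain; assigned so far: [1, 2, 5]
unit clause [-6] forces x6=F; simplify:
  satisfied 1 clause(s); 0 remain; assigned so far: [1, 2, 5, 6]

Answer: x1=T x2=T x5=T x6=F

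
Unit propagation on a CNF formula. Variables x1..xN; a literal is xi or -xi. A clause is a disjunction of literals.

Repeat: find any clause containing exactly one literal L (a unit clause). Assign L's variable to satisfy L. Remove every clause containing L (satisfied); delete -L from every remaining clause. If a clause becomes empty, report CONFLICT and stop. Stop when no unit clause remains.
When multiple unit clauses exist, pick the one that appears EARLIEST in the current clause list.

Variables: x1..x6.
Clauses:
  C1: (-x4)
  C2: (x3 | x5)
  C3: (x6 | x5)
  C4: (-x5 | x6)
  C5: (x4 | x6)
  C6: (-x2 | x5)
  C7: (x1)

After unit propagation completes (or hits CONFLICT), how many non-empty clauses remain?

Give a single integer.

Answer: 2

Derivation:
unit clause [-4] forces x4=F; simplify:
  drop 4 from [4, 6] -> [6]
  satisfied 1 clause(s); 6 remain; assigned so far: [4]
unit clause [6] forces x6=T; simplify:
  satisfied 3 clause(s); 3 remain; assigned so far: [4, 6]
unit clause [1] forces x1=T; simplify:
  satisfied 1 clause(s); 2 remain; assigned so far: [1, 4, 6]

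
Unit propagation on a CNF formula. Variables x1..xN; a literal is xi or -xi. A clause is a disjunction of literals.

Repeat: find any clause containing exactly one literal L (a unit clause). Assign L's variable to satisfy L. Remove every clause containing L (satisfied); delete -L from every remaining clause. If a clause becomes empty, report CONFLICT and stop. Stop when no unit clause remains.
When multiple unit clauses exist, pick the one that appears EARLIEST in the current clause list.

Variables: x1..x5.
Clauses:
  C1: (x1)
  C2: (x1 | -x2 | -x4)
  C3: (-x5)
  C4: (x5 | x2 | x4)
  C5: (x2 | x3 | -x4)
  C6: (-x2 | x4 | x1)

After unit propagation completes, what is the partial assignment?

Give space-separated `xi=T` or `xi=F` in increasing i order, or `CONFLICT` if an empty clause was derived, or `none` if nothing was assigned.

unit clause [1] forces x1=T; simplify:
  satisfied 3 clause(s); 3 remain; assigned so far: [1]
unit clause [-5] forces x5=F; simplify:
  drop 5 from [5, 2, 4] -> [2, 4]
  satisfied 1 clause(s); 2 remain; assigned so far: [1, 5]

Answer: x1=T x5=F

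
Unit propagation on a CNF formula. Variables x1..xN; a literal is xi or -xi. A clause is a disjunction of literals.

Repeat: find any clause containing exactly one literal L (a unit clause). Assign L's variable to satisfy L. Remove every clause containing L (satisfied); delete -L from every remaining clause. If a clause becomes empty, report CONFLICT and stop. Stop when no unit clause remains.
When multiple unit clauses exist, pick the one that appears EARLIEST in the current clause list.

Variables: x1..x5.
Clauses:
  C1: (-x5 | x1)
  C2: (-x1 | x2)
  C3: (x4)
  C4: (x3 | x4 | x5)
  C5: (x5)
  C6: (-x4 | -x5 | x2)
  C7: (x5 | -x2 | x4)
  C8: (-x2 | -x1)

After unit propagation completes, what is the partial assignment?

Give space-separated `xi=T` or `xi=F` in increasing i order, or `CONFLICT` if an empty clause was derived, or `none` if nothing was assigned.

unit clause [4] forces x4=T; simplify:
  drop -4 from [-4, -5, 2] -> [-5, 2]
  satisfied 3 clause(s); 5 remain; assigned so far: [4]
unit clause [5] forces x5=T; simplify:
  drop -5 from [-5, 1] -> [1]
  drop -5 from [-5, 2] -> [2]
  satisfied 1 clause(s); 4 remain; assigned so far: [4, 5]
unit clause [1] forces x1=T; simplify:
  drop -1 from [-1, 2] -> [2]
  drop -1 from [-2, -1] -> [-2]
  satisfied 1 clause(s); 3 remain; assigned so far: [1, 4, 5]
unit clause [2] forces x2=T; simplify:
  drop -2 from [-2] -> [] (empty!)
  satisfied 2 clause(s); 1 remain; assigned so far: [1, 2, 4, 5]
CONFLICT (empty clause)

Answer: CONFLICT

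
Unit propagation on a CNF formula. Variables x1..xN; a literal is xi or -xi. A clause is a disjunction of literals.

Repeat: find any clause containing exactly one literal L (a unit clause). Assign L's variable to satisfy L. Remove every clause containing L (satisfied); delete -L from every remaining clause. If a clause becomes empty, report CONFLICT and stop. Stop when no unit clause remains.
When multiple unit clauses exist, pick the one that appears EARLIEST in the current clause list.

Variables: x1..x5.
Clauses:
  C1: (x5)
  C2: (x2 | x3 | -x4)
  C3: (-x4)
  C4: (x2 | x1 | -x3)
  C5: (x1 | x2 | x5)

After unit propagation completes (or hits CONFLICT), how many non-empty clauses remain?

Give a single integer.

Answer: 1

Derivation:
unit clause [5] forces x5=T; simplify:
  satisfied 2 clause(s); 3 remain; assigned so far: [5]
unit clause [-4] forces x4=F; simplify:
  satisfied 2 clause(s); 1 remain; assigned so far: [4, 5]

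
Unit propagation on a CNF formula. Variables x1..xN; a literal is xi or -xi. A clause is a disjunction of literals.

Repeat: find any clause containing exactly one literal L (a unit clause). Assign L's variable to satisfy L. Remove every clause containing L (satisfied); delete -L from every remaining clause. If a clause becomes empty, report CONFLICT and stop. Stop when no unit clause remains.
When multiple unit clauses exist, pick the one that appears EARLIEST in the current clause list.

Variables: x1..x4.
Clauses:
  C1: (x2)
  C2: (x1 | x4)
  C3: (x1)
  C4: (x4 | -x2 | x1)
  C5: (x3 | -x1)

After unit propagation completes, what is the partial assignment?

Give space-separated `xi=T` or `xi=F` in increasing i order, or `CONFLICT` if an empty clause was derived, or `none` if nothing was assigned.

Answer: x1=T x2=T x3=T

Derivation:
unit clause [2] forces x2=T; simplify:
  drop -2 from [4, -2, 1] -> [4, 1]
  satisfied 1 clause(s); 4 remain; assigned so far: [2]
unit clause [1] forces x1=T; simplify:
  drop -1 from [3, -1] -> [3]
  satisfied 3 clause(s); 1 remain; assigned so far: [1, 2]
unit clause [3] forces x3=T; simplify:
  satisfied 1 clause(s); 0 remain; assigned so far: [1, 2, 3]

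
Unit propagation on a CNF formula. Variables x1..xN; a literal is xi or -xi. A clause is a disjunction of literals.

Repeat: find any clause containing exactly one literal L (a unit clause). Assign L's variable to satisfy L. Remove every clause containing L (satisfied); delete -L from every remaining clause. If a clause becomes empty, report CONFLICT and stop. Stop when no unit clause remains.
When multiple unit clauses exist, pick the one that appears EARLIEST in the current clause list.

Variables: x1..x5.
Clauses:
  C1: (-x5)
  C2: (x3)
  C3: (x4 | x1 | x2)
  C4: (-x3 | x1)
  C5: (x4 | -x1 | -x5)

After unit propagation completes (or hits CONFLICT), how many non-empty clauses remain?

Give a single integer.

unit clause [-5] forces x5=F; simplify:
  satisfied 2 clause(s); 3 remain; assigned so far: [5]
unit clause [3] forces x3=T; simplify:
  drop -3 from [-3, 1] -> [1]
  satisfied 1 clause(s); 2 remain; assigned so far: [3, 5]
unit clause [1] forces x1=T; simplify:
  satisfied 2 clause(s); 0 remain; assigned so far: [1, 3, 5]

Answer: 0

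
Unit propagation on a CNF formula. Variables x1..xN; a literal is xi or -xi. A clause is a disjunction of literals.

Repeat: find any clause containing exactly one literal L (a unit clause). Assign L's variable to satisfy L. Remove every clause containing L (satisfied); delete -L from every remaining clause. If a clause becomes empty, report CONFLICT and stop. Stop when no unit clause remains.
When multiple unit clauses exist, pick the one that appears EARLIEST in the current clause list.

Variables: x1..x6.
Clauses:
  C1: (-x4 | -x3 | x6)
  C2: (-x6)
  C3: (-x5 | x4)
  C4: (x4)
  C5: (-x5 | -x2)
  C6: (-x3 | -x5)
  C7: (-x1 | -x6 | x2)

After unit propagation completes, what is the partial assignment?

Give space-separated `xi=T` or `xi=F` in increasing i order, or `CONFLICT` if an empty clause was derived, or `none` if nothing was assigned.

Answer: x3=F x4=T x6=F

Derivation:
unit clause [-6] forces x6=F; simplify:
  drop 6 from [-4, -3, 6] -> [-4, -3]
  satisfied 2 clause(s); 5 remain; assigned so far: [6]
unit clause [4] forces x4=T; simplify:
  drop -4 from [-4, -3] -> [-3]
  satisfied 2 clause(s); 3 remain; assigned so far: [4, 6]
unit clause [-3] forces x3=F; simplify:
  satisfied 2 clause(s); 1 remain; assigned so far: [3, 4, 6]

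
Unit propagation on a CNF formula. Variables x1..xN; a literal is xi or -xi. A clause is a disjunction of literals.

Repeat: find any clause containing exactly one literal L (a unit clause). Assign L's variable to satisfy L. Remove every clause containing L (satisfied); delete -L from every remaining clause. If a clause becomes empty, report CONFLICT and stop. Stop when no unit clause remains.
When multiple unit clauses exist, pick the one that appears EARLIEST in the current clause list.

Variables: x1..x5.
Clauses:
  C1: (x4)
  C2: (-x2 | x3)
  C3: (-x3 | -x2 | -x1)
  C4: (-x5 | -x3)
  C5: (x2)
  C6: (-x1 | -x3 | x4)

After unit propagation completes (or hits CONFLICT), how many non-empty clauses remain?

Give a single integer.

unit clause [4] forces x4=T; simplify:
  satisfied 2 clause(s); 4 remain; assigned so far: [4]
unit clause [2] forces x2=T; simplify:
  drop -2 from [-2, 3] -> [3]
  drop -2 from [-3, -2, -1] -> [-3, -1]
  satisfied 1 clause(s); 3 remain; assigned so far: [2, 4]
unit clause [3] forces x3=T; simplify:
  drop -3 from [-3, -1] -> [-1]
  drop -3 from [-5, -3] -> [-5]
  satisfied 1 clause(s); 2 remain; assigned so far: [2, 3, 4]
unit clause [-1] forces x1=F; simplify:
  satisfied 1 clause(s); 1 remain; assigned so far: [1, 2, 3, 4]
unit clause [-5] forces x5=F; simplify:
  satisfied 1 clause(s); 0 remain; assigned so far: [1, 2, 3, 4, 5]

Answer: 0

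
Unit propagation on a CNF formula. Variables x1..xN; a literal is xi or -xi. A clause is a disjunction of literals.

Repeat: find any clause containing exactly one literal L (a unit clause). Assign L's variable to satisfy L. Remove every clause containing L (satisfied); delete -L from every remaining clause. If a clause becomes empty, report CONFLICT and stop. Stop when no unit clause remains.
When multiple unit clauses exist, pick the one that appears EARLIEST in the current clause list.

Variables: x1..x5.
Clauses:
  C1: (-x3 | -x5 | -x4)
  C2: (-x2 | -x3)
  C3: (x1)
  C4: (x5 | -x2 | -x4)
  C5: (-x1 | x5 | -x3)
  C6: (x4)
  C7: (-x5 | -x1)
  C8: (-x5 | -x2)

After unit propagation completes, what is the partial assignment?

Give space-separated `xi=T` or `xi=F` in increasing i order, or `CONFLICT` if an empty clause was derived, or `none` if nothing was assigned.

unit clause [1] forces x1=T; simplify:
  drop -1 from [-1, 5, -3] -> [5, -3]
  drop -1 from [-5, -1] -> [-5]
  satisfied 1 clause(s); 7 remain; assigned so far: [1]
unit clause [4] forces x4=T; simplify:
  drop -4 from [-3, -5, -4] -> [-3, -5]
  drop -4 from [5, -2, -4] -> [5, -2]
  satisfied 1 clause(s); 6 remain; assigned so far: [1, 4]
unit clause [-5] forces x5=F; simplify:
  drop 5 from [5, -2] -> [-2]
  drop 5 from [5, -3] -> [-3]
  satisfied 3 clause(s); 3 remain; assigned so far: [1, 4, 5]
unit clause [-2] forces x2=F; simplify:
  satisfied 2 clause(s); 1 remain; assigned so far: [1, 2, 4, 5]
unit clause [-3] forces x3=F; simplify:
  satisfied 1 clause(s); 0 remain; assigned so far: [1, 2, 3, 4, 5]

Answer: x1=T x2=F x3=F x4=T x5=F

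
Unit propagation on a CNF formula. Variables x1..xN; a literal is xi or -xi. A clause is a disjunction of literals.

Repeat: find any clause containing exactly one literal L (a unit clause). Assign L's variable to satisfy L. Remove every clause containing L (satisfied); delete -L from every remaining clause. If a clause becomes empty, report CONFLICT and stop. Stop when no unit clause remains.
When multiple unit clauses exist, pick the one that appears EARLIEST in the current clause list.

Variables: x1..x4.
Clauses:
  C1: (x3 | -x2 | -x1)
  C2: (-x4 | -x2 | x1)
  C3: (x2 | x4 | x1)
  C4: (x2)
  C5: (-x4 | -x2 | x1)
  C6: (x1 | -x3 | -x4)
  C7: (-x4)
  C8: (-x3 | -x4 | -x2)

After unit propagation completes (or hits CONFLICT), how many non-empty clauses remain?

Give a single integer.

Answer: 1

Derivation:
unit clause [2] forces x2=T; simplify:
  drop -2 from [3, -2, -1] -> [3, -1]
  drop -2 from [-4, -2, 1] -> [-4, 1]
  drop -2 from [-4, -2, 1] -> [-4, 1]
  drop -2 from [-3, -4, -2] -> [-3, -4]
  satisfied 2 clause(s); 6 remain; assigned so far: [2]
unit clause [-4] forces x4=F; simplify:
  satisfied 5 clause(s); 1 remain; assigned so far: [2, 4]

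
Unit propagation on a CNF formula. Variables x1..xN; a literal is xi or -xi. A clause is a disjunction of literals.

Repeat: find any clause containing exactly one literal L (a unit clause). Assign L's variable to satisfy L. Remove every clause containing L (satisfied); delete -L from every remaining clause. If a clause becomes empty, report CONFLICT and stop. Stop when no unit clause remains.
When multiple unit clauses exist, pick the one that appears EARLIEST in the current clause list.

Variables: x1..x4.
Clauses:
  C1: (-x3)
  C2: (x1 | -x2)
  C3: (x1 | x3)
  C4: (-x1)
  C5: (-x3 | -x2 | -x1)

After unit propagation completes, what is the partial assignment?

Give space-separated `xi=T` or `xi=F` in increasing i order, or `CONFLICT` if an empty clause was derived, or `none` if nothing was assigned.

Answer: CONFLICT

Derivation:
unit clause [-3] forces x3=F; simplify:
  drop 3 from [1, 3] -> [1]
  satisfied 2 clause(s); 3 remain; assigned so far: [3]
unit clause [1] forces x1=T; simplify:
  drop -1 from [-1] -> [] (empty!)
  satisfied 2 clause(s); 1 remain; assigned so far: [1, 3]
CONFLICT (empty clause)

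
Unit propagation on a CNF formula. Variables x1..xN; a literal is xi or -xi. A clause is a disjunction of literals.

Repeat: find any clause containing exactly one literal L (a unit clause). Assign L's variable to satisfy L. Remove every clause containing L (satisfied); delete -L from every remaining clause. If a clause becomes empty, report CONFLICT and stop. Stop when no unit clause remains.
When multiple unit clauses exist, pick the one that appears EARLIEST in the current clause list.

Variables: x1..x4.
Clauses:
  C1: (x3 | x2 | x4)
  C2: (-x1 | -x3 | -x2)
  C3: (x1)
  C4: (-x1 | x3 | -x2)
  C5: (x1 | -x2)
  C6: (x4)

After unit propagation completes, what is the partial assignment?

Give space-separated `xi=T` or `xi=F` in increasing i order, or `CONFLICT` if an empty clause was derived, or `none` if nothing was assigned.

unit clause [1] forces x1=T; simplify:
  drop -1 from [-1, -3, -2] -> [-3, -2]
  drop -1 from [-1, 3, -2] -> [3, -2]
  satisfied 2 clause(s); 4 remain; assigned so far: [1]
unit clause [4] forces x4=T; simplify:
  satisfied 2 clause(s); 2 remain; assigned so far: [1, 4]

Answer: x1=T x4=T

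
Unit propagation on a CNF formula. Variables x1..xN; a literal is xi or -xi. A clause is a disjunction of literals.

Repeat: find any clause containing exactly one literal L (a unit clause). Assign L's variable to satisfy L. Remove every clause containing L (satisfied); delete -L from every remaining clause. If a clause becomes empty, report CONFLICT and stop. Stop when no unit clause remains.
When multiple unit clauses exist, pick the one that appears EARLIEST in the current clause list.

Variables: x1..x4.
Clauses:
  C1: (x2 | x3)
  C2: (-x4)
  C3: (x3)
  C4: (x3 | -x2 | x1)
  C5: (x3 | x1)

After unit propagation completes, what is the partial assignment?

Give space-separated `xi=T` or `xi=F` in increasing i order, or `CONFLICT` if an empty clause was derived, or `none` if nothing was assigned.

unit clause [-4] forces x4=F; simplify:
  satisfied 1 clause(s); 4 remain; assigned so far: [4]
unit clause [3] forces x3=T; simplify:
  satisfied 4 clause(s); 0 remain; assigned so far: [3, 4]

Answer: x3=T x4=F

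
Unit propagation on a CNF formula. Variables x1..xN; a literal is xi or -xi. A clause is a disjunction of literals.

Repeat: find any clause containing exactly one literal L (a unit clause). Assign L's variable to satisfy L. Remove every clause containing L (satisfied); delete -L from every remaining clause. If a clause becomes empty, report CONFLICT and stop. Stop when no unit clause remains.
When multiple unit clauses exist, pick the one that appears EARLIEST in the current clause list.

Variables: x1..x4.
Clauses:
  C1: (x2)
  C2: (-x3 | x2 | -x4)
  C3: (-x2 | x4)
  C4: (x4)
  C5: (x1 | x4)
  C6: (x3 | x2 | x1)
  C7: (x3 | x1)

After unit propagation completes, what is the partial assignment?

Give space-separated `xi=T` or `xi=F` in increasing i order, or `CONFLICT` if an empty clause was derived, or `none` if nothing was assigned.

Answer: x2=T x4=T

Derivation:
unit clause [2] forces x2=T; simplify:
  drop -2 from [-2, 4] -> [4]
  satisfied 3 clause(s); 4 remain; assigned so far: [2]
unit clause [4] forces x4=T; simplify:
  satisfied 3 clause(s); 1 remain; assigned so far: [2, 4]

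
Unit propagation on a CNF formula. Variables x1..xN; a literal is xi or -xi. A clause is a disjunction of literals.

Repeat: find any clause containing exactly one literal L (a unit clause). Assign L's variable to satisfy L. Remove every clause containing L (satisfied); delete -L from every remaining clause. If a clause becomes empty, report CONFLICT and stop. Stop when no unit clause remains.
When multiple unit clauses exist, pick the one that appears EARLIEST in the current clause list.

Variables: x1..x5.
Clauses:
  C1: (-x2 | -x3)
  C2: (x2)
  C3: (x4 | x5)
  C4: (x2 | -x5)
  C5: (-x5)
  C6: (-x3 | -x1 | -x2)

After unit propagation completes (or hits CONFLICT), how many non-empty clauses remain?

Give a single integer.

unit clause [2] forces x2=T; simplify:
  drop -2 from [-2, -3] -> [-3]
  drop -2 from [-3, -1, -2] -> [-3, -1]
  satisfied 2 clause(s); 4 remain; assigned so far: [2]
unit clause [-3] forces x3=F; simplify:
  satisfied 2 clause(s); 2 remain; assigned so far: [2, 3]
unit clause [-5] forces x5=F; simplify:
  drop 5 from [4, 5] -> [4]
  satisfied 1 clause(s); 1 remain; assigned so far: [2, 3, 5]
unit clause [4] forces x4=T; simplify:
  satisfied 1 clause(s); 0 remain; assigned so far: [2, 3, 4, 5]

Answer: 0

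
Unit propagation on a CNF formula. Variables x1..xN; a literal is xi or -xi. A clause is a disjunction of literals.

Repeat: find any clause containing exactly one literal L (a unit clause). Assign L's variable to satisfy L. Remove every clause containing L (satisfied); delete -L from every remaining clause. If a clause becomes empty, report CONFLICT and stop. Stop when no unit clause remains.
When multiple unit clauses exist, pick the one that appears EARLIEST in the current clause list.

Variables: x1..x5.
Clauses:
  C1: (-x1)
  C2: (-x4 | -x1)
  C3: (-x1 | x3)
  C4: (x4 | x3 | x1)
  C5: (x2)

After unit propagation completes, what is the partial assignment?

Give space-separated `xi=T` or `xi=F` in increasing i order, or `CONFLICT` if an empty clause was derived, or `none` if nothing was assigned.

Answer: x1=F x2=T

Derivation:
unit clause [-1] forces x1=F; simplify:
  drop 1 from [4, 3, 1] -> [4, 3]
  satisfied 3 clause(s); 2 remain; assigned so far: [1]
unit clause [2] forces x2=T; simplify:
  satisfied 1 clause(s); 1 remain; assigned so far: [1, 2]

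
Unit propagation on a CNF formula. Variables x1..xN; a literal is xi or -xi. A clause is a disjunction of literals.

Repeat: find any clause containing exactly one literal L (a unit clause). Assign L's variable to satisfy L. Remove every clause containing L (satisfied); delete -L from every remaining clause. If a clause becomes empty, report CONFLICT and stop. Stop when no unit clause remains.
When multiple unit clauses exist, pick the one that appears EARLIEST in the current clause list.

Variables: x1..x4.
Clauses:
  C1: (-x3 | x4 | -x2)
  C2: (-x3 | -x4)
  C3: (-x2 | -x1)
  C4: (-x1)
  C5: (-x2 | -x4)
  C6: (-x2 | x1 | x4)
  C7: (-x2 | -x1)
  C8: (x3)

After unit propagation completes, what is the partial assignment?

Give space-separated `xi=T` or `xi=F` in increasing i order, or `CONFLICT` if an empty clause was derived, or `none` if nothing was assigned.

Answer: x1=F x2=F x3=T x4=F

Derivation:
unit clause [-1] forces x1=F; simplify:
  drop 1 from [-2, 1, 4] -> [-2, 4]
  satisfied 3 clause(s); 5 remain; assigned so far: [1]
unit clause [3] forces x3=T; simplify:
  drop -3 from [-3, 4, -2] -> [4, -2]
  drop -3 from [-3, -4] -> [-4]
  satisfied 1 clause(s); 4 remain; assigned so far: [1, 3]
unit clause [-4] forces x4=F; simplify:
  drop 4 from [4, -2] -> [-2]
  drop 4 from [-2, 4] -> [-2]
  satisfied 2 clause(s); 2 remain; assigned so far: [1, 3, 4]
unit clause [-2] forces x2=F; simplify:
  satisfied 2 clause(s); 0 remain; assigned so far: [1, 2, 3, 4]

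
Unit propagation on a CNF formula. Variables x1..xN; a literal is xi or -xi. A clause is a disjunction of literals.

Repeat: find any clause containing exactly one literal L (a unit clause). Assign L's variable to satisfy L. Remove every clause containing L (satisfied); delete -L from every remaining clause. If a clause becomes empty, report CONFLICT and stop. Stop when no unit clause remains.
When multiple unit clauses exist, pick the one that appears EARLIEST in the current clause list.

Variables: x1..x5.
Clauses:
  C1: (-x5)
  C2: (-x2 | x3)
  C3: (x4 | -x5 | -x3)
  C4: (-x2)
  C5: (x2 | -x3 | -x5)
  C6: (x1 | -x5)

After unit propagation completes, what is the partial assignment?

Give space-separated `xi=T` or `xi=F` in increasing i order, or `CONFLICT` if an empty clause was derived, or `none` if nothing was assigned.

Answer: x2=F x5=F

Derivation:
unit clause [-5] forces x5=F; simplify:
  satisfied 4 clause(s); 2 remain; assigned so far: [5]
unit clause [-2] forces x2=F; simplify:
  satisfied 2 clause(s); 0 remain; assigned so far: [2, 5]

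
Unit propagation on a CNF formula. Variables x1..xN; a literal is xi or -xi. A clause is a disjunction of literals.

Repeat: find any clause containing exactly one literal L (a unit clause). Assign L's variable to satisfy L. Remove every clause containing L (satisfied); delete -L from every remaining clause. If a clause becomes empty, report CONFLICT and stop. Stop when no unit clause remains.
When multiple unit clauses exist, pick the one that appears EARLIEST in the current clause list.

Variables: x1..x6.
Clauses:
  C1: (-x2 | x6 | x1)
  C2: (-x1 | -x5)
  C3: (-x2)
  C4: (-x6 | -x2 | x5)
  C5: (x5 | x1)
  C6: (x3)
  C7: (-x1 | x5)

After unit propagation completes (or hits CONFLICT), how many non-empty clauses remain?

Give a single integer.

Answer: 3

Derivation:
unit clause [-2] forces x2=F; simplify:
  satisfied 3 clause(s); 4 remain; assigned so far: [2]
unit clause [3] forces x3=T; simplify:
  satisfied 1 clause(s); 3 remain; assigned so far: [2, 3]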